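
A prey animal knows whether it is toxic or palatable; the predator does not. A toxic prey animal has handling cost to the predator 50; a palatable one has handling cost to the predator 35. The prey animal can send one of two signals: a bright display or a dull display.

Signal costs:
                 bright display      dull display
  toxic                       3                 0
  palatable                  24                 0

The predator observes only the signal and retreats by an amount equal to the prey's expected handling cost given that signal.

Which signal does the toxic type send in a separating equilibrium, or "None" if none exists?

Try toxic → bright display, palatable → dull display:
  If types separate, bright display earns payment 50 and dull display earns 35.
  Toxic: bright display gives 50 − 3 = 47; dull display gives 35 − 0 = 35. No deviation. ✓
  Palatable: dull display gives 35 − 0 = 35; bright display gives 50 − 24 = 26. No deviation. ✓
Both hold — the toxic type sends bright display.

bright display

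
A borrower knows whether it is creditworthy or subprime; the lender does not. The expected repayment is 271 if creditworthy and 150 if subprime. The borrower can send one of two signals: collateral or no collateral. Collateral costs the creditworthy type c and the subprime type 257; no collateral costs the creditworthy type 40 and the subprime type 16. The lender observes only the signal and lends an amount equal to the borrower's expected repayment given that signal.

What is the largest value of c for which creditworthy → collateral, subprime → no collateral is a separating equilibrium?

Under separation: collateral → creditworthy (pays 271); no collateral → subprime (pays 150).
Subprime: 150 − 16 = 134 ≥ 271 − 257 = 14. Holds regardless of c. ✓
Creditworthy: 271 − c ≥ 150 − 40, so c ≤ 271 − 110 = 161.

161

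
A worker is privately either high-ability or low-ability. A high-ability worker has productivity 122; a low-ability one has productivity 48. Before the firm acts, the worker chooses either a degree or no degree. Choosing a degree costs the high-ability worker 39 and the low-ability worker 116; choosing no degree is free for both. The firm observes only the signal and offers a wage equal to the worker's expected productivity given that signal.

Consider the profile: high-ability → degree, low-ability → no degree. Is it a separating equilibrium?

If types separate, degree earns payment 122 and no degree earns 48.
High-ability: degree gives 122 − 39 = 83; no degree gives 48 − 0 = 48. No deviation. ✓
Low-ability: no degree gives 48 − 0 = 48; degree gives 122 − 116 = 6. No deviation. ✓
Neither type gains from mimicking the other.

Yes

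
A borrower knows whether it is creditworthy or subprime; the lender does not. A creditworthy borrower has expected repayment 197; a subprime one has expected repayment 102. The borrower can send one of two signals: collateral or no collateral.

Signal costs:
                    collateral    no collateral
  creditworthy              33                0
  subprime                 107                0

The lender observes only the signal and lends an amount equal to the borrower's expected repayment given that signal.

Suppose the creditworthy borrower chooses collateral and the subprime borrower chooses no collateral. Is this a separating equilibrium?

If types separate, collateral earns payment 197 and no collateral earns 102.
Creditworthy: collateral gives 197 − 33 = 164; no collateral gives 102 − 0 = 102. No deviation. ✓
Subprime: no collateral gives 102 − 0 = 102; collateral gives 197 − 107 = 90. No deviation. ✓
Neither type gains from mimicking the other.

Yes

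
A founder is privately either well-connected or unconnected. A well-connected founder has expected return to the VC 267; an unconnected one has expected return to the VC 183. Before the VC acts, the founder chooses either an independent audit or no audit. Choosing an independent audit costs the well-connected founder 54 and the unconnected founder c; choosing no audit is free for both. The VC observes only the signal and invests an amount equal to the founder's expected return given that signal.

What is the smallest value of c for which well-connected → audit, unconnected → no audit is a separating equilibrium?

84

Under separation: audit → well-connected (pays 267); no audit → unconnected (pays 183).
Well-connected: 267 − 54 = 213 ≥ 183 − 0 = 183. Holds regardless of c. ✓
Unconnected: 183 − 0 ≥ 267 − c, so c ≥ 267 − 183 = 84.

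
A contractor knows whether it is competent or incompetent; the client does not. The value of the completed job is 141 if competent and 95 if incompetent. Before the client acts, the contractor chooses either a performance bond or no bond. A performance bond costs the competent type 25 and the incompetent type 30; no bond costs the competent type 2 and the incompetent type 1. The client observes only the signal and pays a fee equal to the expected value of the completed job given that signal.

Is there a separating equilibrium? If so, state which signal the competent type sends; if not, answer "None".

None

Try competent → bond, incompetent → no bond:
  Under separation the client infers type exactly: bond → competent (pays 141), no bond → incompetent (pays 95).
  Competent: bond gives 141 − 25 = 116; no bond gives 95 − 2 = 93. No deviation. ✓
  Incompetent: no bond gives 95 − 1 = 94; bond gives 141 − 30 = 111. Would deviate. ✗
Try competent → no bond, incompetent → bond:
  Under separation the client infers type exactly: no bond → competent (pays 141), bond → incompetent (pays 95).
  Competent: no bond gives 141 − 2 = 139; bond gives 95 − 25 = 70. No deviation. ✓
  Incompetent: bond gives 95 − 30 = 65; no bond gives 141 − 1 = 140. Would deviate. ✗
Neither assignment is incentive-compatible.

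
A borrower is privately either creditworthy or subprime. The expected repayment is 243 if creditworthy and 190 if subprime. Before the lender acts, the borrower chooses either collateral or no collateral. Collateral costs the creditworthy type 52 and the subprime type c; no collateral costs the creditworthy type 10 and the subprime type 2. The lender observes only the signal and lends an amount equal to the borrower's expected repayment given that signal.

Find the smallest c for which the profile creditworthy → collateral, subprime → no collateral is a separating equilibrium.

55

Under separation: collateral → creditworthy (pays 243); no collateral → subprime (pays 190).
Creditworthy: 243 − 52 = 191 ≥ 190 − 10 = 180. Holds regardless of c. ✓
Subprime: 190 − 2 ≥ 243 − c, so c ≥ 243 − 188 = 55.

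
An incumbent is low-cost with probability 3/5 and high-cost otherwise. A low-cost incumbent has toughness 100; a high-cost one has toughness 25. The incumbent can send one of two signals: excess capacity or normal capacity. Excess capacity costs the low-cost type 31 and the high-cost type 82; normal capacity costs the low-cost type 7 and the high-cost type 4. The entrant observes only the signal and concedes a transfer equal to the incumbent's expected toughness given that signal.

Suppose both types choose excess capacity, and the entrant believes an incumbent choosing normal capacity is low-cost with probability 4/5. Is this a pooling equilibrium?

At the pooled signal (excess capacity) the entrant holds the prior 3/5 and pays 3/5·100 + 2/5·25 = 70. Off-path (normal capacity) belief 4/5 gives 4/5·100 + 1/5·25 = 85.
Low-cost: excess capacity gives 70 − 31 = 39; normal capacity gives 85 − 7 = 78. Deviates. ✗
High-cost: excess capacity gives 70 − 82 = -12; normal capacity gives 85 − 4 = 81. Deviates. ✗

No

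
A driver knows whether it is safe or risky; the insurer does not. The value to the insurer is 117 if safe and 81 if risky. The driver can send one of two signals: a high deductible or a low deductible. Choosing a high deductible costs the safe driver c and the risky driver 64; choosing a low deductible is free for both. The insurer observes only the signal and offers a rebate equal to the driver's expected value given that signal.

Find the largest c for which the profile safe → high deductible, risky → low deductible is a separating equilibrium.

Under separation: high deductible → safe (pays 117); low deductible → risky (pays 81).
Risky: 81 − 0 = 81 ≥ 117 − 64 = 53. Holds regardless of c. ✓
Safe: 117 − c ≥ 81 − 0, so c ≤ 117 − 81 = 36.

36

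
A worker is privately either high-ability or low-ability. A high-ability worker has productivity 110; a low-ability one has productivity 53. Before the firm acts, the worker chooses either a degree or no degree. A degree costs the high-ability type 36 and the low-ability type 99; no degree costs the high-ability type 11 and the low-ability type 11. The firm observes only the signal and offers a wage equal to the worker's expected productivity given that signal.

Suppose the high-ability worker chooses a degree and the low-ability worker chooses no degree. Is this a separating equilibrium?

If types separate, degree earns payment 110 and no degree earns 53.
High-ability: degree gives 110 − 36 = 74; no degree gives 53 − 11 = 42. No deviation. ✓
Low-ability: no degree gives 53 − 11 = 42; degree gives 110 − 99 = 11. No deviation. ✓
Neither type gains from mimicking the other.

Yes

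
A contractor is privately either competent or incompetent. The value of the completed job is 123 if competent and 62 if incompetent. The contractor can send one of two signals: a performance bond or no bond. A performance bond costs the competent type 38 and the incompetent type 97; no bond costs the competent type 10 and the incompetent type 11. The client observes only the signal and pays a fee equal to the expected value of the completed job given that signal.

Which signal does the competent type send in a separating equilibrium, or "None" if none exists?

Try competent → bond, incompetent → no bond:
  Under separation the client infers type exactly: bond → competent (pays 123), no bond → incompetent (pays 62).
  Competent: bond gives 123 − 38 = 85; no bond gives 62 − 10 = 52. No deviation. ✓
  Incompetent: no bond gives 62 − 11 = 51; bond gives 123 − 97 = 26. No deviation. ✓
Both hold — the competent type sends bond.

bond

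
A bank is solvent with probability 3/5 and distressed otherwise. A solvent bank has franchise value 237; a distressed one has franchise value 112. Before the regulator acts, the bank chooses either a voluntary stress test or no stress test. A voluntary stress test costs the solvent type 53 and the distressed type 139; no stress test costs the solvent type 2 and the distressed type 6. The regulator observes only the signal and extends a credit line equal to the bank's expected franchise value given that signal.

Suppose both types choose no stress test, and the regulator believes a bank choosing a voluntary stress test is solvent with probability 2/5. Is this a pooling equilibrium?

Yes

At the pooled signal (no stress test) the regulator holds the prior 3/5 and pays 3/5·237 + 2/5·112 = 187. Off-path (stress test) belief 2/5 gives 2/5·237 + 3/5·112 = 162.
Solvent: no stress test gives 187 − 2 = 185; stress test gives 162 − 53 = 109. Stays. ✓
Distressed: no stress test gives 187 − 6 = 181; stress test gives 162 − 139 = 23. Stays. ✓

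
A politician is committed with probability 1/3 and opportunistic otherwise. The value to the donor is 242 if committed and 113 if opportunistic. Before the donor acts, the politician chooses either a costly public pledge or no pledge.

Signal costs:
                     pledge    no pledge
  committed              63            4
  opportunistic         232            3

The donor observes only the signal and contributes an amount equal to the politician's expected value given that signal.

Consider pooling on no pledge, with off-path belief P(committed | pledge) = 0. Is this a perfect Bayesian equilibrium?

At the pooled signal (no pledge) the donor holds the prior 1/3 and pays 1/3·242 + 2/3·113 = 156. Off-path (pledge) belief 0 gives 0·242 + 1·113 = 113.
Committed: no pledge gives 156 − 4 = 152; pledge gives 113 − 63 = 50. Stays. ✓
Opportunistic: no pledge gives 156 − 3 = 153; pledge gives 113 − 232 = -119. Stays. ✓

Yes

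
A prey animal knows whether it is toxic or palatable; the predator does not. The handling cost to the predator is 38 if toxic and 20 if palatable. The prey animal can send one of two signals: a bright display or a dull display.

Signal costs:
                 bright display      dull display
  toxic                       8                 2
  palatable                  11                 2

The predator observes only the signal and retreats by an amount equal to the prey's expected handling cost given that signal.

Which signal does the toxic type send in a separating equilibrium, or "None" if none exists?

None

Try toxic → bright display, palatable → dull display:
  If types separate, bright display earns payment 38 and dull display earns 20.
  Toxic: bright display gives 38 − 8 = 30; dull display gives 20 − 2 = 18. No deviation. ✓
  Palatable: dull display gives 20 − 2 = 18; bright display gives 38 − 11 = 27. Would deviate. ✗
Try toxic → dull display, palatable → bright display:
  If types separate, dull display earns payment 38 and bright display earns 20.
  Toxic: dull display gives 38 − 2 = 36; bright display gives 20 − 8 = 12. No deviation. ✓
  Palatable: bright display gives 20 − 11 = 9; dull display gives 38 − 2 = 36. Would deviate. ✗
Neither assignment is incentive-compatible.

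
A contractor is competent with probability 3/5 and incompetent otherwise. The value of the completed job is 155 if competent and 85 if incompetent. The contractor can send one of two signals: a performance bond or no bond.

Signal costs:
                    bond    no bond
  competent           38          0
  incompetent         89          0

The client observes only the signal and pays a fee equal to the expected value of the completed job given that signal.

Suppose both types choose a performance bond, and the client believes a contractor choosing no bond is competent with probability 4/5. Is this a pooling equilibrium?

On the equilibrium path (bond) the client holds the prior 3/5 and pays 3/5·155 + 2/5·85 = 127. Off-path (no bond) belief 4/5 gives 4/5·155 + 1/5·85 = 141.
Competent: bond gives 127 − 38 = 89; no bond gives 141 − 0 = 141. Deviates. ✗
Incompetent: bond gives 127 − 89 = 38; no bond gives 141 − 0 = 141. Deviates. ✗

No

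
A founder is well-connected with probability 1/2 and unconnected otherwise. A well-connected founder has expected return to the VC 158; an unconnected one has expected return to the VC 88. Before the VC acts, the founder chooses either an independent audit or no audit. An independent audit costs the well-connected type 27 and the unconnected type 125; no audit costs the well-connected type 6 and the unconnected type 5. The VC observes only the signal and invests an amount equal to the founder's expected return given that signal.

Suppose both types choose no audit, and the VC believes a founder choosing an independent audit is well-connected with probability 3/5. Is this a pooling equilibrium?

On the equilibrium path (no audit) the VC holds the prior 1/2 and pays 1/2·158 + 1/2·88 = 123. Off-path (audit) belief 3/5 gives 3/5·158 + 2/5·88 = 130.
Well-connected: no audit gives 123 − 6 = 117; audit gives 130 − 27 = 103. Stays. ✓
Unconnected: no audit gives 123 − 5 = 118; audit gives 130 − 125 = 5. Stays. ✓
Beliefs are Bayes-consistent on-path and both types best-respond.

Yes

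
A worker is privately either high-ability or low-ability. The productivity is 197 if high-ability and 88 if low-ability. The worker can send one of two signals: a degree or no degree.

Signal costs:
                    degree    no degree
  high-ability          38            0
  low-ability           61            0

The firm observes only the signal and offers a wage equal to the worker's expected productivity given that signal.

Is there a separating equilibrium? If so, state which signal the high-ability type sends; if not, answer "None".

Try high-ability → degree, low-ability → no degree:
  If types separate, degree earns payment 197 and no degree earns 88.
  High-ability: degree gives 197 − 38 = 159; no degree gives 88 − 0 = 88. No deviation. ✓
  Low-ability: no degree gives 88 − 0 = 88; degree gives 197 − 61 = 136. Would deviate. ✗
Try high-ability → no degree, low-ability → degree:
  If types separate, no degree earns payment 197 and degree earns 88.
  High-ability: no degree gives 197 − 0 = 197; degree gives 88 − 38 = 50. No deviation. ✓
  Low-ability: degree gives 88 − 61 = 27; no degree gives 197 − 0 = 197. Would deviate. ✗
Neither assignment is incentive-compatible.

None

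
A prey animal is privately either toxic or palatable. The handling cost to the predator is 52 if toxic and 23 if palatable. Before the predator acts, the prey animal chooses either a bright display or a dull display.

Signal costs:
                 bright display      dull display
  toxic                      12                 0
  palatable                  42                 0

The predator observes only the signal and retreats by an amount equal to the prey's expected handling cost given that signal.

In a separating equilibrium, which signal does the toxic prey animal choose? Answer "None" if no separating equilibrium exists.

Try toxic → bright display, palatable → dull display:
  If types separate, bright display earns payment 52 and dull display earns 23.
  Toxic: bright display gives 52 − 12 = 40; dull display gives 23 − 0 = 23. No deviation. ✓
  Palatable: dull display gives 23 − 0 = 23; bright display gives 52 − 42 = 10. No deviation. ✓
Both hold — the toxic type sends bright display.

bright display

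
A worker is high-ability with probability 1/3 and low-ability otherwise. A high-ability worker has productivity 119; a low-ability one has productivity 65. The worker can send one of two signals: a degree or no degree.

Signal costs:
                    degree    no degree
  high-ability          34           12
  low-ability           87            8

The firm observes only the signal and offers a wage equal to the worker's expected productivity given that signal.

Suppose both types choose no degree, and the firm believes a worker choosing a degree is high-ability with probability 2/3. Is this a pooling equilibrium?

At the pooled signal (no degree) the firm holds the prior 1/3 and pays 1/3·119 + 2/3·65 = 83. Off-path (degree) belief 2/3 gives 2/3·119 + 1/3·65 = 101.
High-ability: no degree gives 83 − 12 = 71; degree gives 101 − 34 = 67. Stays. ✓
Low-ability: no degree gives 83 − 8 = 75; degree gives 101 − 87 = 14. Stays. ✓

Yes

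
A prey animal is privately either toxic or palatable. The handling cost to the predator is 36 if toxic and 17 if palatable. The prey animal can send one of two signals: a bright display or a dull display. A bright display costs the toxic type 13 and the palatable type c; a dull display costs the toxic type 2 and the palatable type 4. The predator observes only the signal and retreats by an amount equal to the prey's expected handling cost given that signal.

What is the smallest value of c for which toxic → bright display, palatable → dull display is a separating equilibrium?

Under separation: bright display → toxic (pays 36); dull display → palatable (pays 17).
Toxic: 36 − 13 = 23 ≥ 17 − 2 = 15. Holds regardless of c. ✓
Palatable: 17 − 4 ≥ 36 − c, so c ≥ 36 − 13 = 23.

23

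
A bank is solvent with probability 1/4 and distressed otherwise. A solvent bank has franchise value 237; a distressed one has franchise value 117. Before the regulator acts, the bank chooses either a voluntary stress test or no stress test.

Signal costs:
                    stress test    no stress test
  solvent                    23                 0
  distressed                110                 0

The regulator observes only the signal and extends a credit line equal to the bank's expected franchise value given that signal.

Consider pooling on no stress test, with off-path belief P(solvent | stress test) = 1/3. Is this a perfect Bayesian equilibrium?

At the pooled signal (no stress test) the regulator holds the prior 1/4 and pays 1/4·237 + 3/4·117 = 147. Off-path (stress test) belief 1/3 gives 1/3·237 + 2/3·117 = 157.
Solvent: no stress test gives 147 − 0 = 147; stress test gives 157 − 23 = 134. Stays. ✓
Distressed: no stress test gives 147 − 0 = 147; stress test gives 157 − 110 = 47. Stays. ✓

Yes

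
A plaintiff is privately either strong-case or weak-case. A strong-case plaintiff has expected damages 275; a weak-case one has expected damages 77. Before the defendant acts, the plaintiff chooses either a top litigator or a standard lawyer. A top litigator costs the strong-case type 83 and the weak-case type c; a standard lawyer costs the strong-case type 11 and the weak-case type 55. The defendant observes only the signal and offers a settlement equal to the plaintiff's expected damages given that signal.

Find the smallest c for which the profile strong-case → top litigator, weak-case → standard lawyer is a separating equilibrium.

253

Under separation: top litigator → strong-case (pays 275); standard lawyer → weak-case (pays 77).
Strong-case: 275 − 83 = 192 ≥ 77 − 11 = 66. Holds regardless of c. ✓
Weak-case: 77 − 55 ≥ 275 − c, so c ≥ 275 − 22 = 253.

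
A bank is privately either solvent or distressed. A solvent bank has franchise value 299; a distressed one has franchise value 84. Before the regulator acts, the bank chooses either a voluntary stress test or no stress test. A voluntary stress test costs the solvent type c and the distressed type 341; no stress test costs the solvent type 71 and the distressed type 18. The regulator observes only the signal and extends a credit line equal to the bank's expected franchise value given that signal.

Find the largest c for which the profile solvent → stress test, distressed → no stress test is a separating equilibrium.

286

Under separation: stress test → solvent (pays 299); no stress test → distressed (pays 84).
Distressed: 84 − 18 = 66 ≥ 299 − 341 = -42. Holds regardless of c. ✓
Solvent: 299 − c ≥ 84 − 71, so c ≤ 299 − 13 = 286.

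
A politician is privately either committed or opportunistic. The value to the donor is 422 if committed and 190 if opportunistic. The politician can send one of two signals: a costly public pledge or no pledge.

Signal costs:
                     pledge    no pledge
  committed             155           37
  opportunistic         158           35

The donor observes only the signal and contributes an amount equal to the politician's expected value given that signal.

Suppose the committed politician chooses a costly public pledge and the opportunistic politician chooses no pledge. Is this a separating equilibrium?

No

If types separate, pledge earns payment 422 and no pledge earns 190.
Committed: pledge gives 422 − 155 = 267; no pledge gives 190 − 37 = 153. No deviation. ✓
Opportunistic: no pledge gives 190 − 35 = 155; pledge gives 422 − 158 = 264. Would deviate. ✗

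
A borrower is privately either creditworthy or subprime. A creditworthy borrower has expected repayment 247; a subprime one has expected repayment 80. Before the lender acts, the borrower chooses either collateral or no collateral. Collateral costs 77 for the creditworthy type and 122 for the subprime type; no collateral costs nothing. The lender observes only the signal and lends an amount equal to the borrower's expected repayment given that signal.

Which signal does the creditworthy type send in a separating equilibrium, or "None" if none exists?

None

Try creditworthy → collateral, subprime → no collateral:
  Under separation the lender infers type exactly: collateral → creditworthy (pays 247), no collateral → subprime (pays 80).
  Creditworthy: collateral gives 247 − 77 = 170; no collateral gives 80 − 0 = 80. No deviation. ✓
  Subprime: no collateral gives 80 − 0 = 80; collateral gives 247 − 122 = 125. Would deviate. ✗
Try creditworthy → no collateral, subprime → collateral:
  Under separation the lender infers type exactly: no collateral → creditworthy (pays 247), collateral → subprime (pays 80).
  Creditworthy: no collateral gives 247 − 0 = 247; collateral gives 80 − 77 = 3. No deviation. ✓
  Subprime: collateral gives 80 − 122 = -42; no collateral gives 247 − 0 = 247. Would deviate. ✗
Neither assignment is incentive-compatible.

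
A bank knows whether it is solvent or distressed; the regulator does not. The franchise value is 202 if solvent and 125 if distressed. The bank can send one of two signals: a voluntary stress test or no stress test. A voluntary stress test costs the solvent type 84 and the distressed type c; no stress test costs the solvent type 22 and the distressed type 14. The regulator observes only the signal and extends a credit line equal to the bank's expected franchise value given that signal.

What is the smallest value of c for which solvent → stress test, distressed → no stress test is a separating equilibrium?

91

Under separation: stress test → solvent (pays 202); no stress test → distressed (pays 125).
Solvent: 202 − 84 = 118 ≥ 125 − 22 = 103. Holds regardless of c. ✓
Distressed: 125 − 14 ≥ 202 − c, so c ≥ 202 − 111 = 91.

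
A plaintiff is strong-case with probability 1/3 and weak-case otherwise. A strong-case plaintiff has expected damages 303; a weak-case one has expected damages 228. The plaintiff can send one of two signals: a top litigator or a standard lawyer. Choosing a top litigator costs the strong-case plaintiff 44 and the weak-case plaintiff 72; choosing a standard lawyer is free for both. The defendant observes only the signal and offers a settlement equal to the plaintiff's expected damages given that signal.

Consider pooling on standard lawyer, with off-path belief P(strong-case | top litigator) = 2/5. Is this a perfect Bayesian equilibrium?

On the equilibrium path (standard lawyer) the defendant holds the prior 1/3 and pays 1/3·303 + 2/3·228 = 253. Off-path (top litigator) belief 2/5 gives 2/5·303 + 3/5·228 = 258.
Strong-case: standard lawyer gives 253 − 0 = 253; top litigator gives 258 − 44 = 214. Stays. ✓
Weak-case: standard lawyer gives 253 − 0 = 253; top litigator gives 258 − 72 = 186. Stays. ✓
Beliefs are Bayes-consistent on-path and both types best-respond.

Yes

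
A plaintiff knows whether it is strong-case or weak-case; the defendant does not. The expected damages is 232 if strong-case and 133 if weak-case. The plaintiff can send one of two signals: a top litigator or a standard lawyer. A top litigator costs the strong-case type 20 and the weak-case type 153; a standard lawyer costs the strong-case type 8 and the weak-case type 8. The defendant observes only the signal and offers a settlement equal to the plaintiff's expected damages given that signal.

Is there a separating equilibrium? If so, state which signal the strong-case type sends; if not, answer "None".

Try strong-case → top litigator, weak-case → standard lawyer:
  If types separate, top litigator earns payment 232 and standard lawyer earns 133.
  Strong-case: top litigator gives 232 − 20 = 212; standard lawyer gives 133 − 8 = 125. No deviation. ✓
  Weak-case: standard lawyer gives 133 − 8 = 125; top litigator gives 232 − 153 = 79. No deviation. ✓
Both hold — the strong-case type sends top litigator.

top litigator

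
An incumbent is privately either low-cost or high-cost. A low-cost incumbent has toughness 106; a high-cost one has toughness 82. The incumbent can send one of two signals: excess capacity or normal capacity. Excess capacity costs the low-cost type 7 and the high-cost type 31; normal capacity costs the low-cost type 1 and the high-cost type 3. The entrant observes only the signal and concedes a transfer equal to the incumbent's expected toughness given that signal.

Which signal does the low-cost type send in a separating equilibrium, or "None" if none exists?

Try low-cost → excess capacity, high-cost → normal capacity:
  If types separate, excess capacity earns payment 106 and normal capacity earns 82.
  Low-cost: excess capacity gives 106 − 7 = 99; normal capacity gives 82 − 1 = 81. No deviation. ✓
  High-cost: normal capacity gives 82 − 3 = 79; excess capacity gives 106 − 31 = 75. No deviation. ✓
Both hold — the low-cost type sends excess capacity.

excess capacity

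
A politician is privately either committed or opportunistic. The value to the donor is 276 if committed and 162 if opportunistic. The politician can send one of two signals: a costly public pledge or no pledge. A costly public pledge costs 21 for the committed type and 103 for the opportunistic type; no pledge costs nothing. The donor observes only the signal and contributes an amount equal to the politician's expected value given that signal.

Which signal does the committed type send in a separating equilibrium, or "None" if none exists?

Try committed → pledge, opportunistic → no pledge:
  If types separate, pledge earns payment 276 and no pledge earns 162.
  Committed: pledge gives 276 − 21 = 255; no pledge gives 162 − 0 = 162. No deviation. ✓
  Opportunistic: no pledge gives 162 − 0 = 162; pledge gives 276 − 103 = 173. Would deviate. ✗
Try committed → no pledge, opportunistic → pledge:
  If types separate, no pledge earns payment 276 and pledge earns 162.
  Committed: no pledge gives 276 − 0 = 276; pledge gives 162 − 21 = 141. No deviation. ✓
  Opportunistic: pledge gives 162 − 103 = 59; no pledge gives 276 − 0 = 276. Would deviate. ✗
Neither assignment is incentive-compatible.

None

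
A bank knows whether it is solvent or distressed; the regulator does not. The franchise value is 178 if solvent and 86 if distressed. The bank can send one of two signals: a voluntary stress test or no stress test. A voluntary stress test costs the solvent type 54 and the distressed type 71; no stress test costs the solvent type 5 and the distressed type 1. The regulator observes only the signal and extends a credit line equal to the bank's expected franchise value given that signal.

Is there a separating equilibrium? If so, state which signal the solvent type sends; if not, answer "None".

Try solvent → stress test, distressed → no stress test:
  Under separation the regulator infers type exactly: stress test → solvent (pays 178), no stress test → distressed (pays 86).
  Solvent: stress test gives 178 − 54 = 124; no stress test gives 86 − 5 = 81. No deviation. ✓
  Distressed: no stress test gives 86 − 1 = 85; stress test gives 178 − 71 = 107. Would deviate. ✗
Try solvent → no stress test, distressed → stress test:
  Under separation the regulator infers type exactly: no stress test → solvent (pays 178), stress test → distressed (pays 86).
  Solvent: no stress test gives 178 − 5 = 173; stress test gives 86 − 54 = 32. No deviation. ✓
  Distressed: stress test gives 86 − 71 = 15; no stress test gives 178 − 1 = 177. Would deviate. ✗
Neither assignment is incentive-compatible.

None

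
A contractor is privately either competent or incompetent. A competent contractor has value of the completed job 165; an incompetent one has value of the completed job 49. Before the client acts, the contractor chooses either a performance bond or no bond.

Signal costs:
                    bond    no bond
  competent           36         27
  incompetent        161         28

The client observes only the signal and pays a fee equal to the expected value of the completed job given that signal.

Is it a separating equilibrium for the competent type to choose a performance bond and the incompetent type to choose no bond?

If types separate, bond earns payment 165 and no bond earns 49.
Competent: bond gives 165 − 36 = 129; no bond gives 49 − 27 = 22. No deviation. ✓
Incompetent: no bond gives 49 − 28 = 21; bond gives 165 − 161 = 4. No deviation. ✓
Both incentive constraints hold.

Yes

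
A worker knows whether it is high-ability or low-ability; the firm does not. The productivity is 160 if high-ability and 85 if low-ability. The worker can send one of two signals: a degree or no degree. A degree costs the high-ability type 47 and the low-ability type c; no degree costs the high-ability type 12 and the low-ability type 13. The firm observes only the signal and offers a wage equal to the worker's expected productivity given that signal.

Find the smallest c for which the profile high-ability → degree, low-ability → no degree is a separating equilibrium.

Under separation: degree → high-ability (pays 160); no degree → low-ability (pays 85).
High-ability: 160 − 47 = 113 ≥ 85 − 12 = 73. Holds regardless of c. ✓
Low-ability: 85 − 13 ≥ 160 − c, so c ≥ 160 − 72 = 88.

88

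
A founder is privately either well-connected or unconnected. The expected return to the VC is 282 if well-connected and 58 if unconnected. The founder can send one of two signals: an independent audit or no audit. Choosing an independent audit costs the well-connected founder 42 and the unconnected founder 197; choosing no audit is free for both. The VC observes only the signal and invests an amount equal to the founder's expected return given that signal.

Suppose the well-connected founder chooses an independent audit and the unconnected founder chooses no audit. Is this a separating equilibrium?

If types separate, audit earns payment 282 and no audit earns 58.
Well-connected: audit gives 282 − 42 = 240; no audit gives 58 − 0 = 58. No deviation. ✓
Unconnected: no audit gives 58 − 0 = 58; audit gives 282 − 197 = 85. Would deviate. ✗

No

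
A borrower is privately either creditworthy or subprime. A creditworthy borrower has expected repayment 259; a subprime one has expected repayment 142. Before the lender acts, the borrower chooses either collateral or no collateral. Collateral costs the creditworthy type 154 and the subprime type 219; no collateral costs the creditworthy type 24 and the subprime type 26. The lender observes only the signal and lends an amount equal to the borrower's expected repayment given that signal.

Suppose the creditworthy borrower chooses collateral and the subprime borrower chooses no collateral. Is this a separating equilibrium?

If types separate, collateral earns payment 259 and no collateral earns 142.
Creditworthy: collateral gives 259 − 154 = 105; no collateral gives 142 − 24 = 118. Would deviate. ✗
Subprime: no collateral gives 142 − 26 = 116; collateral gives 259 − 219 = 40. No deviation. ✓

No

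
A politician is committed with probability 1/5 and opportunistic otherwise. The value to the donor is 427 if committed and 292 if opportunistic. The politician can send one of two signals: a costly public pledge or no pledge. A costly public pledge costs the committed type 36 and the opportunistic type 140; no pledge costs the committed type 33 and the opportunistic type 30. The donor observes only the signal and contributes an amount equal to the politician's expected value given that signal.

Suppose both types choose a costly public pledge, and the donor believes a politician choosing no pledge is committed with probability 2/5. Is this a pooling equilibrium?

On the equilibrium path (pledge) the donor holds the prior 1/5 and pays 1/5·427 + 4/5·292 = 319. Off-path (no pledge) belief 2/5 gives 2/5·427 + 3/5·292 = 346.
Committed: pledge gives 319 − 36 = 283; no pledge gives 346 − 33 = 313. Deviates. ✗
Opportunistic: pledge gives 319 − 140 = 179; no pledge gives 346 − 30 = 316. Deviates. ✗

No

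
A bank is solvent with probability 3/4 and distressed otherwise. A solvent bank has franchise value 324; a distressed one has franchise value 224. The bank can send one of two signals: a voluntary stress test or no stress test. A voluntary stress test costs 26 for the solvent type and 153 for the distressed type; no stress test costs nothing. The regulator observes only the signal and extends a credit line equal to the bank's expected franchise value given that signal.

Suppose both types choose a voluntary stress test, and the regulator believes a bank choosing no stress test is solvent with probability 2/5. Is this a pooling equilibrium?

No

At the pooled signal (stress test) the regulator holds the prior 3/4 and pays 3/4·324 + 1/4·224 = 299. Off-path (no stress test) belief 2/5 gives 2/5·324 + 3/5·224 = 264.
Solvent: stress test gives 299 − 26 = 273; no stress test gives 264 − 0 = 264. Stays. ✓
Distressed: stress test gives 299 − 153 = 146; no stress test gives 264 − 0 = 264. Deviates. ✗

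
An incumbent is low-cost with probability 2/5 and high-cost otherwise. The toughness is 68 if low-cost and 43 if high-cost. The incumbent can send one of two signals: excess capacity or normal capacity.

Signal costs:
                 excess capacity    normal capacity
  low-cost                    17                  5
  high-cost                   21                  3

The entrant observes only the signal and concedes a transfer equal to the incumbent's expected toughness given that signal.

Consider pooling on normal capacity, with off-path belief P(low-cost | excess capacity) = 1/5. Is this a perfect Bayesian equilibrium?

Yes

At the pooled signal (normal capacity) the entrant holds the prior 2/5 and pays 2/5·68 + 3/5·43 = 53. Off-path (excess capacity) belief 1/5 gives 1/5·68 + 4/5·43 = 48.
Low-cost: normal capacity gives 53 − 5 = 48; excess capacity gives 48 − 17 = 31. Stays. ✓
High-cost: normal capacity gives 53 − 3 = 50; excess capacity gives 48 − 21 = 27. Stays. ✓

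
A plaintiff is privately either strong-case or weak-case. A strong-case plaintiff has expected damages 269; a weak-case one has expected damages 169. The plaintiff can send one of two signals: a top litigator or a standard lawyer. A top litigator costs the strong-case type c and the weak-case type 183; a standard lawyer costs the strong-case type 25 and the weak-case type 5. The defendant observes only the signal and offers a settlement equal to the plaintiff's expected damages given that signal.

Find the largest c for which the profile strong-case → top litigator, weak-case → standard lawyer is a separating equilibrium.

125

Under separation: top litigator → strong-case (pays 269); standard lawyer → weak-case (pays 169).
Weak-case: 169 − 5 = 164 ≥ 269 − 183 = 86. Holds regardless of c. ✓
Strong-case: 269 − c ≥ 169 − 25, so c ≤ 269 − 144 = 125.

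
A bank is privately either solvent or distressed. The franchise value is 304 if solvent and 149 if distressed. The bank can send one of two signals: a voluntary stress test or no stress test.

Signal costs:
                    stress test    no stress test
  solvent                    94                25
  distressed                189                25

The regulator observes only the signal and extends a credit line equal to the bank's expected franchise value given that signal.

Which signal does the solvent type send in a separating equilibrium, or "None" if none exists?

Try solvent → stress test, distressed → no stress test:
  Under separation the regulator infers type exactly: stress test → solvent (pays 304), no stress test → distressed (pays 149).
  Solvent: stress test gives 304 − 94 = 210; no stress test gives 149 − 25 = 124. No deviation. ✓
  Distressed: no stress test gives 149 − 25 = 124; stress test gives 304 − 189 = 115. No deviation. ✓
Both hold — the solvent type sends stress test.

stress test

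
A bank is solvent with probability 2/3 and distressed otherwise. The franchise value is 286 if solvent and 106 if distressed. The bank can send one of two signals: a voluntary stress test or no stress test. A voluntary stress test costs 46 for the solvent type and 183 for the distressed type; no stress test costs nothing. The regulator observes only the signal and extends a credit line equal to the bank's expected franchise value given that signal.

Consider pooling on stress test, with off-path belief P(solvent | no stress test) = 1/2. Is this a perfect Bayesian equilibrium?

At the pooled signal (stress test) the regulator holds the prior 2/3 and pays 2/3·286 + 1/3·106 = 226. Off-path (no stress test) belief 1/2 gives 1/2·286 + 1/2·106 = 196.
Solvent: stress test gives 226 − 46 = 180; no stress test gives 196 − 0 = 196. Deviates. ✗
Distressed: stress test gives 226 − 183 = 43; no stress test gives 196 − 0 = 196. Deviates. ✗

No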